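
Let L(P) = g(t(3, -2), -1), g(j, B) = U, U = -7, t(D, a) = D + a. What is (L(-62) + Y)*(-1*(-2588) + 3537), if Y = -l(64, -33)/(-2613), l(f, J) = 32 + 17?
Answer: -111732250/2613 ≈ -42760.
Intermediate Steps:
g(j, B) = -7
L(P) = -7
l(f, J) = 49
Y = 49/2613 (Y = -1*49/(-2613) = -49*(-1/2613) = 49/2613 ≈ 0.018752)
(L(-62) + Y)*(-1*(-2588) + 3537) = (-7 + 49/2613)*(-1*(-2588) + 3537) = -18242*(2588 + 3537)/2613 = -18242/2613*6125 = -111732250/2613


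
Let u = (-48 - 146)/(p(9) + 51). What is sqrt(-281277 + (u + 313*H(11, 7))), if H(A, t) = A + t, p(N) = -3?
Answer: I*sqrt(39693174)/12 ≈ 525.02*I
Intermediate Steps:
u = -97/24 (u = (-48 - 146)/(-3 + 51) = -194/48 = -194*1/48 = -97/24 ≈ -4.0417)
sqrt(-281277 + (u + 313*H(11, 7))) = sqrt(-281277 + (-97/24 + 313*(11 + 7))) = sqrt(-281277 + (-97/24 + 313*18)) = sqrt(-281277 + (-97/24 + 5634)) = sqrt(-281277 + 135119/24) = sqrt(-6615529/24) = I*sqrt(39693174)/12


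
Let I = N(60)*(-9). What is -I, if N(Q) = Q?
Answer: 540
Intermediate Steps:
I = -540 (I = 60*(-9) = -540)
-I = -1*(-540) = 540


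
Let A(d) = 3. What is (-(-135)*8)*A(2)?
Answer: 3240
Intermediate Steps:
(-(-135)*8)*A(2) = -(-135)*8*3 = -45*(-24)*3 = 1080*3 = 3240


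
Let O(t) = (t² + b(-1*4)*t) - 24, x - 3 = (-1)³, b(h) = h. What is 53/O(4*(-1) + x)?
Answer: -53/12 ≈ -4.4167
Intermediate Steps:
x = 2 (x = 3 + (-1)³ = 3 - 1 = 2)
O(t) = -24 + t² - 4*t (O(t) = (t² + (-1*4)*t) - 24 = (t² - 4*t) - 24 = -24 + t² - 4*t)
53/O(4*(-1) + x) = 53/(-24 + (4*(-1) + 2)² - 4*(4*(-1) + 2)) = 53/(-24 + (-4 + 2)² - 4*(-4 + 2)) = 53/(-24 + (-2)² - 4*(-2)) = 53/(-24 + 4 + 8) = 53/(-12) = 53*(-1/12) = -53/12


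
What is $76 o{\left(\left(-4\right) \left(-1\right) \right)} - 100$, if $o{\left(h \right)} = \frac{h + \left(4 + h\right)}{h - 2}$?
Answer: $356$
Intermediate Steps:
$o{\left(h \right)} = \frac{4 + 2 h}{-2 + h}$
$76 o{\left(\left(-4\right) \left(-1\right) \right)} - 100 = 76 \frac{2 \left(2 - -4\right)}{-2 - -4} - 100 = 76 \frac{2 \left(2 + 4\right)}{-2 + 4} - 100 = 76 \cdot 2 \cdot \frac{1}{2} \cdot 6 - 100 = 76 \cdot 6 - 100 = 456 - 100 = 356$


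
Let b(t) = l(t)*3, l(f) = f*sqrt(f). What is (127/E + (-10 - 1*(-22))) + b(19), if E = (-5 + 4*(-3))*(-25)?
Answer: 5227/425 + 57*sqrt(19) ≈ 260.76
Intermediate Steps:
l(f) = f**(3/2)
E = 425 (E = (-5 - 12)*(-25) = -17*(-25) = 425)
b(t) = 3*t**(3/2) (b(t) = t**(3/2)*3 = 3*t**(3/2))
(127/E + (-10 - 1*(-22))) + b(19) = (127/425 + (-10 - 1*(-22))) + 3*19**(3/2) = (127*(1/425) + (-10 + 22)) + 3*(19*sqrt(19)) = (127/425 + 12) + 57*sqrt(19) = 5227/425 + 57*sqrt(19)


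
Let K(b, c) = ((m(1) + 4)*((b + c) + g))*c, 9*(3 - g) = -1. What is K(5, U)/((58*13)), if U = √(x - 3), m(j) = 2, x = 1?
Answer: -6/377 + 73*I*√2/1131 ≈ -0.015915 + 0.09128*I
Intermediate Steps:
g = 28/9 (g = 3 - ⅑*(-1) = 3 + ⅑ = 28/9 ≈ 3.1111)
U = I*√2 (U = √(1 - 3) = √(-2) = I*√2 ≈ 1.4142*I)
K(b, c) = c*(56/3 + 6*b + 6*c) (K(b, c) = ((2 + 4)*((b + c) + 28/9))*c = (6*(28/9 + b + c))*c = (56/3 + 6*b + 6*c)*c = c*(56/3 + 6*b + 6*c))
K(5, U)/((58*13)) = (2*(I*√2)*(28 + 9*5 + 9*(I*√2))/3)/((58*13)) = (2*(I*√2)*(28 + 45 + 9*I*√2)/3)/754 = (2*(I*√2)*(73 + 9*I*√2)/3)*(1/754) = (2*I*√2*(73 + 9*I*√2)/3)*(1/754) = I*√2*(73 + 9*I*√2)/1131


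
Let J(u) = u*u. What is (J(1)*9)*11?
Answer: 99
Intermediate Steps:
J(u) = u²
(J(1)*9)*11 = (1²*9)*11 = (1*9)*11 = 9*11 = 99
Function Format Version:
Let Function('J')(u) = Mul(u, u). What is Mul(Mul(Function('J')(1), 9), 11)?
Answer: 99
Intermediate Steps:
Function('J')(u) = Pow(u, 2)
Mul(Mul(Function('J')(1), 9), 11) = Mul(Mul(Pow(1, 2), 9), 11) = Mul(Mul(1, 9), 11) = Mul(9, 11) = 99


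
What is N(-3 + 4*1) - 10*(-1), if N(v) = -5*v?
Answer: 5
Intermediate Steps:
N(-3 + 4*1) - 10*(-1) = -5*(-3 + 4*1) - 10*(-1) = -5*(-3 + 4) + 10 = -5*1 + 10 = -5 + 10 = 5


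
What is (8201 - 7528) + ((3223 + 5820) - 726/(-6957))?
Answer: 22531646/2319 ≈ 9716.1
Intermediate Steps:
(8201 - 7528) + ((3223 + 5820) - 726/(-6957)) = 673 + (9043 - 726*(-1/6957)) = 673 + (9043 + 242/2319) = 673 + 20970959/2319 = 22531646/2319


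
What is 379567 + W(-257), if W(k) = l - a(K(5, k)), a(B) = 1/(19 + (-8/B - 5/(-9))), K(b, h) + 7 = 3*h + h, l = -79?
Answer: 7683871989/20248 ≈ 3.7949e+5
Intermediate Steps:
K(b, h) = -7 + 4*h (K(b, h) = -7 + (3*h + h) = -7 + 4*h)
a(B) = 1/(176/9 - 8/B) (a(B) = 1/(19 + (-8/B - 5*(-1/9))) = 1/(19 + (-8/B + 5/9)) = 1/(19 + (5/9 - 8/B)) = 1/(176/9 - 8/B))
W(k) = -79 - 9*(-7 + 4*k)/(8*(-163 + 88*k)) (W(k) = -79 - 9*(-7 + 4*k)/(8*(-9 + 22*(-7 + 4*k))) = -79 - 9*(-7 + 4*k)/(8*(-9 + (-154 + 88*k))) = -79 - 9*(-7 + 4*k)/(8*(-163 + 88*k)))
379567 + W(-257) = 379567 + (103079 - 55652*(-257))/(8*(-163 + 88*(-257))) = 379567 + (103079 + 14302564)/(8*(-163 - 22616)) = 379567 + (1/8)*14405643/(-22779) = 379567 + (1/8)*(-1/22779)*14405643 = 379567 - 1600627/20248 = 7683871989/20248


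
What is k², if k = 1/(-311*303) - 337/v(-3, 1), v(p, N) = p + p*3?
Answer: 12450319307001/15786414736 ≈ 788.67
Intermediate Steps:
v(p, N) = 4*p (v(p, N) = p + 3*p = 4*p)
k = 3528501/125644 (k = 1/(-311*303) - 337/(4*(-3)) = -1/311*1/303 - 337/(-12) = -1/94233 - 337*(-1/12) = -1/94233 + 337/12 = 3528501/125644 ≈ 28.083)
k² = (3528501/125644)² = 12450319307001/15786414736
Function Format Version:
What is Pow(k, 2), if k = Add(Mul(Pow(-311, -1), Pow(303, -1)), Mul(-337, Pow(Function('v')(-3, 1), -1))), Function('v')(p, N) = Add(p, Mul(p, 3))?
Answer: Rational(12450319307001, 15786414736) ≈ 788.67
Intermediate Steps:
Function('v')(p, N) = Mul(4, p) (Function('v')(p, N) = Add(p, Mul(3, p)) = Mul(4, p))
k = Rational(3528501, 125644) (k = Add(Mul(Pow(-311, -1), Pow(303, -1)), Mul(-337, Pow(Mul(4, -3), -1))) = Add(Mul(Rational(-1, 311), Rational(1, 303)), Mul(-337, Pow(-12, -1))) = Add(Rational(-1, 94233), Mul(-337, Rational(-1, 12))) = Add(Rational(-1, 94233), Rational(337, 12)) = Rational(3528501, 125644) ≈ 28.083)
Pow(k, 2) = Pow(Rational(3528501, 125644), 2) = Rational(12450319307001, 15786414736)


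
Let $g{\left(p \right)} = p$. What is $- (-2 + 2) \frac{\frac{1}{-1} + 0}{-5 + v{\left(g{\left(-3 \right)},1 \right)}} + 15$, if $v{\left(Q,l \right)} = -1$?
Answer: $15$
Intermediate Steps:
$- (-2 + 2) \frac{\frac{1}{-1} + 0}{-5 + v{\left(g{\left(-3 \right)},1 \right)}} + 15 = - (-2 + 2) \frac{\frac{1}{-1} + 0}{-5 - 1} + 15 = \left(-1\right) 0 \frac{-1 + 0}{-6} + 15 = 0 \left(\left(-1\right) \left(- \frac{1}{6}\right)\right) + 15 = 0 \cdot \frac{1}{6} + 15 = 0 + 15 = 15$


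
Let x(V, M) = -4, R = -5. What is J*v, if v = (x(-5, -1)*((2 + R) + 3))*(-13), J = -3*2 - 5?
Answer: 0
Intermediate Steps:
J = -11 (J = -6 - 5 = -11)
v = 0 (v = -4*((2 - 5) + 3)*(-13) = -4*(-3 + 3)*(-13) = -4*0*(-13) = 0*(-13) = 0)
J*v = -11*0 = 0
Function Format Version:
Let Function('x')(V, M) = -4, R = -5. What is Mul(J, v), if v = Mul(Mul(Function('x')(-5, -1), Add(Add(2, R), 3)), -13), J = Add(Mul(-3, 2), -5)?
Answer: 0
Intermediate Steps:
J = -11 (J = Add(-6, -5) = -11)
v = 0 (v = Mul(Mul(-4, Add(Add(2, -5), 3)), -13) = Mul(Mul(-4, Add(-3, 3)), -13) = Mul(Mul(-4, 0), -13) = Mul(0, -13) = 0)
Mul(J, v) = Mul(-11, 0) = 0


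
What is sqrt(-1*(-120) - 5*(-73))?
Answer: sqrt(485) ≈ 22.023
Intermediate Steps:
sqrt(-1*(-120) - 5*(-73)) = sqrt(120 + 365) = sqrt(485)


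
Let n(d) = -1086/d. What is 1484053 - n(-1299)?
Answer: 642594587/433 ≈ 1.4841e+6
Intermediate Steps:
1484053 - n(-1299) = 1484053 - (-1086)/(-1299) = 1484053 - (-1086)*(-1)/1299 = 1484053 - 1*362/433 = 1484053 - 362/433 = 642594587/433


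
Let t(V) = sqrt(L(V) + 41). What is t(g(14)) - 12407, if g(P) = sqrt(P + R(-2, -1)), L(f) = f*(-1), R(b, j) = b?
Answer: -12407 + sqrt(41 - 2*sqrt(3)) ≈ -12401.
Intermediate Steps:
L(f) = -f
g(P) = sqrt(-2 + P) (g(P) = sqrt(P - 2) = sqrt(-2 + P))
t(V) = sqrt(41 - V) (t(V) = sqrt(-V + 41) = sqrt(41 - V))
t(g(14)) - 12407 = sqrt(41 - sqrt(-2 + 14)) - 12407 = sqrt(41 - sqrt(12)) - 12407 = sqrt(41 - 2*sqrt(3)) - 12407 = -12407 + sqrt(41 - 2*sqrt(3))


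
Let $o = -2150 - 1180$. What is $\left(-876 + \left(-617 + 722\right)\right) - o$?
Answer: $2559$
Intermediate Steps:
$o = -3330$ ($o = -2150 - 1180 = -3330$)
$\left(-876 + \left(-617 + 722\right)\right) - o = \left(-876 + \left(-617 + 722\right)\right) - -3330 = \left(-876 + 105\right) + 3330 = -771 + 3330 = 2559$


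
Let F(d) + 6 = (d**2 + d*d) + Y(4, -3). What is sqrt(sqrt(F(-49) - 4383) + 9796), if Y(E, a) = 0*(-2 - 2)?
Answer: sqrt(9796 + sqrt(413)) ≈ 99.077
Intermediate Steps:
Y(E, a) = 0 (Y(E, a) = 0*(-4) = 0)
F(d) = -6 + 2*d**2 (F(d) = -6 + ((d**2 + d*d) + 0) = -6 + ((d**2 + d**2) + 0) = -6 + (2*d**2 + 0) = -6 + 2*d**2)
sqrt(sqrt(F(-49) - 4383) + 9796) = sqrt(sqrt((-6 + 2*(-49)**2) - 4383) + 9796) = sqrt(sqrt((-6 + 2*2401) - 4383) + 9796) = sqrt(sqrt((-6 + 4802) - 4383) + 9796) = sqrt(sqrt(4796 - 4383) + 9796) = sqrt(sqrt(413) + 9796) = sqrt(9796 + sqrt(413))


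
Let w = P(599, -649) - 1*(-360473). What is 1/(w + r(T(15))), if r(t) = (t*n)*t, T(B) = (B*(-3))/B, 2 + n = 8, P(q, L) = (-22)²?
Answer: 1/361011 ≈ 2.7700e-6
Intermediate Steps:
P(q, L) = 484
n = 6 (n = -2 + 8 = 6)
T(B) = -3 (T(B) = (-3*B)/B = -3)
r(t) = 6*t² (r(t) = (t*6)*t = (6*t)*t = 6*t²)
w = 360957 (w = 484 - 1*(-360473) = 484 + 360473 = 360957)
1/(w + r(T(15))) = 1/(360957 + 6*(-3)²) = 1/(360957 + 6*9) = 1/(360957 + 54) = 1/361011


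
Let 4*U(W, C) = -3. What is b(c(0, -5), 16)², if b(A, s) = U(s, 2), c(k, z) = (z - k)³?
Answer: 9/16 ≈ 0.56250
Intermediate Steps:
U(W, C) = -¾ (U(W, C) = (¼)*(-3) = -¾)
b(A, s) = -¾
b(c(0, -5), 16)² = (-¾)² = 9/16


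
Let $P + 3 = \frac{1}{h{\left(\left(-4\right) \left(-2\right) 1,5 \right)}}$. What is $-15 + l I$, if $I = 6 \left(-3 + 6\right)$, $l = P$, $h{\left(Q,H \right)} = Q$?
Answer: $- \frac{267}{4} \approx -66.75$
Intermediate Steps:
$P = - \frac{23}{8}$ ($P = -3 + \frac{1}{\left(-4\right) \left(-2\right) 1} = -3 + \frac{1}{8 \cdot 1} = -3 + \frac{1}{8} = - \frac{23}{8} \approx -2.875$)
$l = - \frac{23}{8} \approx -2.875$
$I = 18$ ($I = 6 \cdot 3 = 18$)
$-15 + l I = -15 - \frac{207}{4} = - \frac{267}{4}$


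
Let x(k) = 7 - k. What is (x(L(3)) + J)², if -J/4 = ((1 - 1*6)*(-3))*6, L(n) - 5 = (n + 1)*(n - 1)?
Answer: 133956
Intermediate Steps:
L(n) = 5 + (1 + n)*(-1 + n) (L(n) = 5 + (n + 1)*(n - 1) = 5 + (1 + n)*(-1 + n))
J = -360 (J = -4*(1 - 1*6)*(-3)*6 = -4*(1 - 6)*(-3)*6 = -4*(-5*(-3))*6 = -60*6 = -4*90 = -360)
(x(L(3)) + J)² = ((7 - (4 + 3²)) - 360)² = ((7 - (4 + 9)) - 360)² = ((7 - 1*13) - 360)² = ((7 - 13) - 360)² = (-6 - 360)² = (-366)² = 133956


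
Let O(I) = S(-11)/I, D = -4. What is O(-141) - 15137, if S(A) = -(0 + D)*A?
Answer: -2134273/141 ≈ -15137.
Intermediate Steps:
S(A) = 4*A (S(A) = -(0 - 4)*A = -(-4)*A = 4*A)
O(I) = -44/I (O(I) = (4*(-11))/I = -44/I)
O(-141) - 15137 = -44/(-141) - 15137 = -44*(-1/141) - 15137 = 44/141 - 15137 = -2134273/141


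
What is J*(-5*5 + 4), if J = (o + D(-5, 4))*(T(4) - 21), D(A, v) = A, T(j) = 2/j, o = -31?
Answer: -15498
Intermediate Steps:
J = 738 (J = (-31 - 5)*(2/4 - 21) = -36*(2*(1/4) - 21) = -36*(1/2 - 21) = -36*(-41/2) = 738)
J*(-5*5 + 4) = 738*(-5*5 + 4) = 738*(-25 + 4) = 738*(-21) = -15498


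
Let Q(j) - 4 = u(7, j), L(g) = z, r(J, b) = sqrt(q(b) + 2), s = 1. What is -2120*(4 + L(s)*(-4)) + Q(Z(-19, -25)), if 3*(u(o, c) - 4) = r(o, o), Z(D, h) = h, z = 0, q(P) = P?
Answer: -8471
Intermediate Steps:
r(J, b) = sqrt(2 + b) (r(J, b) = sqrt(b + 2) = sqrt(2 + b))
L(g) = 0
u(o, c) = 4 + sqrt(2 + o)/3
Q(j) = 9 (Q(j) = 4 + (4 + sqrt(2 + 7)/3) = 4 + (4 + sqrt(9)/3) = 4 + (4 + (1/3)*3) = 4 + (4 + 1) = 4 + 5 = 9)
-2120*(4 + L(s)*(-4)) + Q(Z(-19, -25)) = -2120*(4 + 0*(-4)) + 9 = -2120*(4 + 0) + 9 = -2120*4 + 9 = -8480 + 9 = -8471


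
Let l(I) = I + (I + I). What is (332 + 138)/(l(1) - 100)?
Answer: -470/97 ≈ -4.8454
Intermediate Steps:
l(I) = 3*I (l(I) = I + 2*I = 3*I)
(332 + 138)/(l(1) - 100) = (332 + 138)/(3*1 - 100) = 470/(3 - 100) = 470/(-97) = 470*(-1/97) = -470/97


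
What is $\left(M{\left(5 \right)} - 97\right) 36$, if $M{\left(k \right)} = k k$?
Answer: $-2592$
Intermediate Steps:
$M{\left(k \right)} = k^{2}$
$\left(M{\left(5 \right)} - 97\right) 36 = \left(5^{2} - 97\right) 36 = \left(25 - 97\right) 36 = \left(-72\right) 36 = -2592$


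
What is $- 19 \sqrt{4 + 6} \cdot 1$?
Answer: $- 19 \sqrt{10} \approx -60.083$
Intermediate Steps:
$- 19 \sqrt{4 + 6} \cdot 1 = - 19 \sqrt{10} \cdot 1 = - 19 \sqrt{10}$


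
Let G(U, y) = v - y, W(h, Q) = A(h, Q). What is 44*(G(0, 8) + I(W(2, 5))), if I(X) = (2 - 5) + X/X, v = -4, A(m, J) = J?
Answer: -616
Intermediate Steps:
W(h, Q) = Q
I(X) = -2 (I(X) = -3 + 1 = -2)
G(U, y) = -4 - y
44*(G(0, 8) + I(W(2, 5))) = 44*((-4 - 1*8) - 2) = 44*((-4 - 8) - 2) = 44*(-12 - 2) = 44*(-14) = -616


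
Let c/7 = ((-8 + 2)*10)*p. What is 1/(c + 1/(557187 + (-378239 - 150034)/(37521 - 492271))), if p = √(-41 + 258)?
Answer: -2304503073776685/49151580450380712233732022454 - 1348243922821502969000109*√217/122878951125951780584330056135 ≈ -0.00016163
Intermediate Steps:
p = √217 ≈ 14.731
c = -420*√217 (c = 7*(((-8 + 2)*10)*√217) = 7*((-6*10)*√217) = 7*(-60*√217) = -420*√217 ≈ -6187.0)
1/(c + 1/(557187 + (-378239 - 150034)/(37521 - 492271))) = 1/(-420*√217 + 1/(557187 + (-378239 - 150034)/(37521 - 492271))) = 1/(-420*√217 + 1/(557187 - 528273/(-454750))) = 1/(-420*√217 + 1/(557187 - 528273*(-1/454750))) = 1/(-420*√217 + 1/(557187 + 528273/454750)) = 1/(-420*√217 + 1/(253381316523/454750)) = 1/(-420*√217 + 454750/253381316523) = 1/(454750/253381316523 - 420*√217)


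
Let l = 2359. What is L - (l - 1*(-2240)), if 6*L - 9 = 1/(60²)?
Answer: -99305999/21600 ≈ -4597.5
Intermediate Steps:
L = 32401/21600 (L = 3/2 + 1/(6*(60²)) = 3/2 + (⅙)/3600 = 3/2 + (⅙)*(1/3600) = 3/2 + 1/21600 = 32401/21600 ≈ 1.5000)
L - (l - 1*(-2240)) = 32401/21600 - (2359 - 1*(-2240)) = 32401/21600 - (2359 + 2240) = 32401/21600 - 1*4599 = 32401/21600 - 4599 = -99305999/21600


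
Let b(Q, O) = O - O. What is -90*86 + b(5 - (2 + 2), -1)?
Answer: -7740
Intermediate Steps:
b(Q, O) = 0
-90*86 + b(5 - (2 + 2), -1) = -90*86 + 0 = -7740 + 0 = -7740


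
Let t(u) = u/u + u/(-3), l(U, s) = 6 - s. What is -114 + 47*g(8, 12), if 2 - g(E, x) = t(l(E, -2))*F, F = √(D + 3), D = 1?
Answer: 410/3 ≈ 136.67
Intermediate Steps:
t(u) = 1 - u/3 (t(u) = 1 + u*(-⅓) = 1 - u/3)
F = 2 (F = √(1 + 3) = √4 = 2)
g(E, x) = 16/3 (g(E, x) = 2 - (1 - (6 - 1*(-2))/3)*2 = 2 - (1 - (6 + 2)/3)*2 = 2 - (1 - ⅓*8)*2 = 2 - (1 - 8/3)*2 = 2 - (-5)*2/3 = 2 - 1*(-10/3) = 2 + 10/3 = 16/3)
-114 + 47*g(8, 12) = -114 + 47*(16/3) = -114 + 752/3 = 410/3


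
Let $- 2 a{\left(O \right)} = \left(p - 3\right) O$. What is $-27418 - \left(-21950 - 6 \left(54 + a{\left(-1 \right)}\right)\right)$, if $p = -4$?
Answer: $-5165$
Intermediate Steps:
$a{\left(O \right)} = \frac{7 O}{2}$ ($a{\left(O \right)} = - \frac{\left(-4 - 3\right) O}{2} = - \frac{\left(-7\right) O}{2} = \frac{7 O}{2}$)
$-27418 - \left(-21950 - 6 \left(54 + a{\left(-1 \right)}\right)\right) = -27418 - \left(-21950 - 6 \left(54 + \frac{7}{2} \left(-1\right)\right)\right) = -27418 - \left(-21950 - 6 \left(54 - \frac{7}{2}\right)\right) = -27418 - \left(-21950 - 303\right) = -27418 - -22253 = -27418 + 22253 = -5165$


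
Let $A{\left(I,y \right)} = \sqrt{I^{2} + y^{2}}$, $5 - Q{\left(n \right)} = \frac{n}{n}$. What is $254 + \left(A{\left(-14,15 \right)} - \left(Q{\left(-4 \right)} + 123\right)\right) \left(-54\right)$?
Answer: $7112 - 54 \sqrt{421} \approx 6004.0$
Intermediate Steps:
$Q{\left(n \right)} = 4$ ($Q{\left(n \right)} = 5 - \frac{n}{n} = 5 - 1 = 4$)
$254 + \left(A{\left(-14,15 \right)} - \left(Q{\left(-4 \right)} + 123\right)\right) \left(-54\right) = 254 + \left(\sqrt{\left(-14\right)^{2} + 15^{2}} - \left(4 + 123\right)\right) \left(-54\right) = 254 + \left(\sqrt{196 + 225} - 127\right) \left(-54\right) = 254 + \left(\sqrt{421} - 127\right) \left(-54\right) = 254 + \left(-127 + \sqrt{421}\right) \left(-54\right) = 254 + \left(6858 - 54 \sqrt{421}\right) = 7112 - 54 \sqrt{421}$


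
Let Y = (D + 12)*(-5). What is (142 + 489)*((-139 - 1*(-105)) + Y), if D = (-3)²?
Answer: -87709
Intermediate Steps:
D = 9
Y = -105 (Y = (9 + 12)*(-5) = 21*(-5) = -105)
(142 + 489)*((-139 - 1*(-105)) + Y) = (142 + 489)*((-139 - 1*(-105)) - 105) = 631*((-139 + 105) - 105) = 631*(-34 - 105) = 631*(-139) = -87709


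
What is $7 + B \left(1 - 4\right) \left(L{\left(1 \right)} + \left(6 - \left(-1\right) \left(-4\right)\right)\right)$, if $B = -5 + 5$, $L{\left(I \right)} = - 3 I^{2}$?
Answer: $7$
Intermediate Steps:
$B = 0$
$7 + B \left(1 - 4\right) \left(L{\left(1 \right)} + \left(6 - \left(-1\right) \left(-4\right)\right)\right) = 7 + 0 \left(1 - 4\right) \left(- 3 \cdot 1^{2} + \left(6 - \left(-1\right) \left(-4\right)\right)\right) = 7 + 0 \left(- 3 \left(\left(-3\right) 1 + \left(6 - 4\right)\right)\right) = 7 + 0 \left(- 3 \left(-3 + \left(6 - 4\right)\right)\right) = 7 + 0 \left(- 3 \left(-3 + 2\right)\right) = 7 + 0 \left(\left(-3\right) \left(-1\right)\right) = 7 + 0 \cdot 3 = 7 + 0 = 7$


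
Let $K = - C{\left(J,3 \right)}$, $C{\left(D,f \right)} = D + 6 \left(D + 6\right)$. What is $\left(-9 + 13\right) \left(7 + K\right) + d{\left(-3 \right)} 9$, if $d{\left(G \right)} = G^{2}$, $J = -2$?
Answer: $21$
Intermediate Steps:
$C{\left(D,f \right)} = 36 + 7 D$ ($C{\left(D,f \right)} = D + 6 \left(6 + D\right) = D + \left(36 + 6 D\right) = 36 + 7 D$)
$K = -22$ ($K = - (36 + 7 \left(-2\right)) = - (36 - 14) = \left(-1\right) 22 = -22$)
$\left(-9 + 13\right) \left(7 + K\right) + d{\left(-3 \right)} 9 = \left(-9 + 13\right) \left(7 - 22\right) + \left(-3\right)^{2} \cdot 9 = 4 \left(-15\right) + 9 \cdot 9 = -60 + 81 = 21$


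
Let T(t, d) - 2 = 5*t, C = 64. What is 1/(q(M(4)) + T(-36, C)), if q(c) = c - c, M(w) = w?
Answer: -1/178 ≈ -0.0056180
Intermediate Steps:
T(t, d) = 2 + 5*t
q(c) = 0
1/(q(M(4)) + T(-36, C)) = 1/(0 + (2 + 5*(-36))) = 1/(0 + (2 - 180)) = 1/(0 - 178) = 1/(-178) = -1/178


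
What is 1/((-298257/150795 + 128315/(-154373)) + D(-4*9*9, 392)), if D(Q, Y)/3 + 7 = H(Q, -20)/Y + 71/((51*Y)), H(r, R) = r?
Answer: -51709700143080/1358829350127433 ≈ -0.038055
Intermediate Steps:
D(Q, Y) = -21 + 71/(17*Y) + 3*Q/Y (D(Q, Y) = -21 + 3*(Q/Y + 71/((51*Y))) = -21 + 3*(Q/Y + 71*(1/(51*Y))) = -21 + 3*(Q/Y + 71/(51*Y)) = -21 + 3*(71/(51*Y) + Q/Y) = -21 + (71/(17*Y) + 3*Q/Y) = -21 + 71/(17*Y) + 3*Q/Y)
1/((-298257/150795 + 128315/(-154373)) + D(-4*9*9, 392)) = 1/((-298257/150795 + 128315/(-154373)) + (1/17)*(71 - 357*392 + 51*(-4*9*9))/392) = 1/((-298257*1/150795 + 128315*(-1/154373)) + (1/17)*(1/392)*(71 - 139944 + 51*(-36*9))) = 1/((-99419/50265 - 128315/154373) + (1/17)*(1/392)*(71 - 139944 + 51*(-324))) = 1/(-21797362762/7759558845 + (1/17)*(1/392)*(71 - 139944 - 16524)) = 1/(-21797362762/7759558845 + (1/17)*(1/392)*(-156397)) = 1/(-21797362762/7759558845 - 156397/6664) = 1/(-1358829350127433/51709700143080) = -51709700143080/1358829350127433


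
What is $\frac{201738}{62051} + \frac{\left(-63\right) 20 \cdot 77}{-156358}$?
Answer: $\frac{18781769112}{4851085129} \approx 3.8717$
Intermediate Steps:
$\frac{201738}{62051} + \frac{\left(-63\right) 20 \cdot 77}{-156358} = 201738 \cdot \frac{1}{62051} + \left(-1260\right) 77 \left(- \frac{1}{156358}\right) = \frac{201738}{62051} - - \frac{48510}{78179} = \frac{201738}{62051} + \frac{48510}{78179} = \frac{18781769112}{4851085129}$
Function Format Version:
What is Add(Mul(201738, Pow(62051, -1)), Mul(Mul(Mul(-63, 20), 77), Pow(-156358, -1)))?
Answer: Rational(18781769112, 4851085129) ≈ 3.8717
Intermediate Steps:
Add(Mul(201738, Pow(62051, -1)), Mul(Mul(Mul(-63, 20), 77), Pow(-156358, -1))) = Add(Mul(201738, Rational(1, 62051)), Mul(Mul(-1260, 77), Rational(-1, 156358))) = Add(Rational(201738, 62051), Mul(-97020, Rational(-1, 156358))) = Add(Rational(201738, 62051), Rational(48510, 78179)) = Rational(18781769112, 4851085129)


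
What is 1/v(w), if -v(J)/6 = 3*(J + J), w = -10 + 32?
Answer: -1/792 ≈ -0.0012626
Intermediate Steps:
w = 22
v(J) = -36*J (v(J) = -18*(J + J) = -18*2*J = -36*J)
1/v(w) = 1/(-36*22) = 1/(-792) = -1/792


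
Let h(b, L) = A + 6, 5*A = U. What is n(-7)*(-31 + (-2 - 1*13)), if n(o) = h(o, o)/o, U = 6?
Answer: 1656/35 ≈ 47.314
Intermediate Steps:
A = 6/5 (A = (⅕)*6 = 6/5 ≈ 1.2000)
h(b, L) = 36/5 (h(b, L) = 6/5 + 6 = 36/5)
n(o) = 36/(5*o)
n(-7)*(-31 + (-2 - 1*13)) = ((36/5)/(-7))*(-31 + (-2 - 1*13)) = ((36/5)*(-⅐))*(-31 + (-2 - 13)) = -36*(-31 - 15)/35 = -36/35*(-46) = 1656/35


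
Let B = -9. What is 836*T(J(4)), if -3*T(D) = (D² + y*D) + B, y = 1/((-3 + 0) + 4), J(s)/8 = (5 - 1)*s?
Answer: -4598836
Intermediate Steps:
J(s) = 32*s (J(s) = 8*((5 - 1)*s) = 8*(4*s) = 32*s)
y = 1 (y = 1/(-3 + 4) = 1/1 = 1)
T(D) = 3 - D/3 - D²/3 (T(D) = -((D² + 1*D) - 9)/3 = -((D² + D) - 9)/3 = -((D + D²) - 9)/3 = -(-9 + D + D²)/3 = 3 - D/3 - D²/3)
836*T(J(4)) = 836*(3 - 32*4/3 - (32*4)²/3) = 836*(3 - ⅓*128 - ⅓*128²) = 836*(3 - 128/3 - ⅓*16384) = 836*(3 - 128/3 - 16384/3) = 836*(-5501) = -4598836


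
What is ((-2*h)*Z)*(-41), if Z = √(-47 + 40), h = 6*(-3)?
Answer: -1476*I*√7 ≈ -3905.1*I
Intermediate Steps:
h = -18
Z = I*√7 (Z = √(-7) = I*√7 ≈ 2.6458*I)
((-2*h)*Z)*(-41) = ((-2*(-18))*(I*√7))*(-41) = (36*(I*√7))*(-41) = (36*I*√7)*(-41) = -1476*I*√7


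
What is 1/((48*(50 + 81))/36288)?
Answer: 756/131 ≈ 5.7710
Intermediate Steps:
1/((48*(50 + 81))/36288) = 1/((48*131)*(1/36288)) = 1/(6288*(1/36288)) = 1/(131/756) = 756/131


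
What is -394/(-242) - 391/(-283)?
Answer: 103062/34243 ≈ 3.0097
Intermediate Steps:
-394/(-242) - 391/(-283) = -394*(-1/242) - 391*(-1/283) = 197/121 + 391/283 = 103062/34243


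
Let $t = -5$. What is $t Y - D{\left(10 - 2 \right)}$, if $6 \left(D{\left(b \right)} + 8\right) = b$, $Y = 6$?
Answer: $- \frac{70}{3} \approx -23.333$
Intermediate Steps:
$D{\left(b \right)} = -8 + \frac{b}{6}$
$t Y - D{\left(10 - 2 \right)} = \left(-5\right) 6 - \left(-8 + \frac{10 - 2}{6}\right) = -30 - \left(-8 + \frac{10 - 2}{6}\right) = -30 - \left(-8 + \frac{1}{6} \cdot 8\right) = -30 - \left(-8 + \frac{4}{3}\right) = -30 - - \frac{20}{3} = -30 + \frac{20}{3} = - \frac{70}{3}$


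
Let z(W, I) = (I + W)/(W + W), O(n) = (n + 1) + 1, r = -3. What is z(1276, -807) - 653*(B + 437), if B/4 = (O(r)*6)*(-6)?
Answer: -968210467/2552 ≈ -3.7939e+5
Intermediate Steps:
O(n) = 2 + n (O(n) = (1 + n) + 1 = 2 + n)
z(W, I) = (I + W)/(2*W) (z(W, I) = (I + W)/((2*W)) = (I + W)*(1/(2*W)) = (I + W)/(2*W))
B = 144 (B = 4*(((2 - 3)*6)*(-6)) = 4*(-1*6*(-6)) = 4*(-6*(-6)) = 4*36 = 144)
z(1276, -807) - 653*(B + 437) = (½)*(-807 + 1276)/1276 - 653*(144 + 437) = (½)*(1/1276)*469 - 653*581 = 469/2552 - 1*379393 = 469/2552 - 379393 = -968210467/2552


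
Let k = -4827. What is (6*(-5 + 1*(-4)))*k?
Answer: 260658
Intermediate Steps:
(6*(-5 + 1*(-4)))*k = (6*(-5 + 1*(-4)))*(-4827) = (6*(-5 - 4))*(-4827) = (6*(-9))*(-4827) = -54*(-4827) = 260658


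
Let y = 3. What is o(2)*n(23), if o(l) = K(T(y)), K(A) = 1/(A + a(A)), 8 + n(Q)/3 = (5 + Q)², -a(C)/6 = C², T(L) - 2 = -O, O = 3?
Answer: -2328/7 ≈ -332.57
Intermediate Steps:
T(L) = -1 (T(L) = 2 - 1*3 = 2 - 3 = -1)
a(C) = -6*C²
n(Q) = -24 + 3*(5 + Q)²
K(A) = 1/(A - 6*A²)
o(l) = -⅐ (o(l) = -1/(-1*(-1 + 6*(-1))) = -1*(-1)/(-1 - 6) = -1*(-1)/(-7) = -1*(-1)*(-⅐) = -⅐)
o(2)*n(23) = -(-24 + 3*(5 + 23)²)/7 = -(-24 + 3*28²)/7 = -(-24 + 3*784)/7 = -(-24 + 2352)/7 = -⅐*2328 = -2328/7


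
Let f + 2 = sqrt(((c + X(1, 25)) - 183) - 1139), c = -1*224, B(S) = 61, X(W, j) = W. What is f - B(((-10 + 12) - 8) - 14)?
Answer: -63 + I*sqrt(1545) ≈ -63.0 + 39.306*I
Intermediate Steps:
c = -224
f = -2 + I*sqrt(1545) (f = -2 + sqrt(((-224 + 1) - 183) - 1139) = -2 + sqrt((-223 - 183) - 1139) = -2 + sqrt(-406 - 1139) = -2 + sqrt(-1545) = -2 + I*sqrt(1545) ≈ -2.0 + 39.306*I)
f - B(((-10 + 12) - 8) - 14) = (-2 + I*sqrt(1545)) - 1*61 = (-2 + I*sqrt(1545)) - 61 = -63 + I*sqrt(1545)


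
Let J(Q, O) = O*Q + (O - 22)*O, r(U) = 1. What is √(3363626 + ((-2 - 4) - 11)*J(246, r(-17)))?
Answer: √3359801 ≈ 1833.0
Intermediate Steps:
J(Q, O) = O*Q + O*(-22 + O) (J(Q, O) = O*Q + (-22 + O)*O = O*Q + O*(-22 + O))
√(3363626 + ((-2 - 4) - 11)*J(246, r(-17))) = √(3363626 + ((-2 - 4) - 11)*(1*(-22 + 1 + 246))) = √(3363626 + (-6 - 11)*(1*225)) = √(3363626 - 17*225) = √(3363626 - 3825) = √3359801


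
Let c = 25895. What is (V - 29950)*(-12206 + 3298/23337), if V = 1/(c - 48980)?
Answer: 196942782613921124/538734645 ≈ 3.6557e+8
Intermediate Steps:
V = -1/23085 (V = 1/(25895 - 48980) = 1/(-23085) = -1/23085 ≈ -4.3318e-5)
(V - 29950)*(-12206 + 3298/23337) = (-1/23085 - 29950)*(-12206 + 3298/23337) = -691395751*(-12206 + 3298*(1/23337))/23085 = -691395751*(-12206 + 3298/23337)/23085 = -691395751/23085*(-284848124/23337) = 196942782613921124/538734645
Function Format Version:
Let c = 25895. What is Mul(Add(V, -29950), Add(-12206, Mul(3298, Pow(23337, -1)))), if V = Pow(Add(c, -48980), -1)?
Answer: Rational(196942782613921124, 538734645) ≈ 3.6557e+8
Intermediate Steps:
V = Rational(-1, 23085) (V = Pow(Add(25895, -48980), -1) = Pow(-23085, -1) = Rational(-1, 23085) ≈ -4.3318e-5)
Mul(Add(V, -29950), Add(-12206, Mul(3298, Pow(23337, -1)))) = Mul(Add(Rational(-1, 23085), -29950), Add(-12206, Mul(3298, Pow(23337, -1)))) = Mul(Rational(-691395751, 23085), Add(-12206, Mul(3298, Rational(1, 23337)))) = Mul(Rational(-691395751, 23085), Add(-12206, Rational(3298, 23337))) = Mul(Rational(-691395751, 23085), Rational(-284848124, 23337)) = Rational(196942782613921124, 538734645)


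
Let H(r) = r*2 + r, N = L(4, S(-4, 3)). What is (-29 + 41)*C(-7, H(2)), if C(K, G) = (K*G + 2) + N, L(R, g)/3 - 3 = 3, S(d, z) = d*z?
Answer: -264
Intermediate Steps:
L(R, g) = 18 (L(R, g) = 9 + 3*3 = 9 + 9 = 18)
N = 18
H(r) = 3*r (H(r) = 2*r + r = 3*r)
C(K, G) = 20 + G*K (C(K, G) = (K*G + 2) + 18 = (G*K + 2) + 18 = (2 + G*K) + 18 = 20 + G*K)
(-29 + 41)*C(-7, H(2)) = (-29 + 41)*(20 + (3*2)*(-7)) = 12*(20 + 6*(-7)) = 12*(20 - 42) = 12*(-22) = -264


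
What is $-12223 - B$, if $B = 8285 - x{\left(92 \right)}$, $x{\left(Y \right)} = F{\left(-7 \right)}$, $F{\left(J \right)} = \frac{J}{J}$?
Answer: $-20507$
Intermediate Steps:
$F{\left(J \right)} = 1$
$x{\left(Y \right)} = 1$
$B = 8284$ ($B = 8285 - 1 = 8284$)
$-12223 - B = -12223 - 8284 = -20507$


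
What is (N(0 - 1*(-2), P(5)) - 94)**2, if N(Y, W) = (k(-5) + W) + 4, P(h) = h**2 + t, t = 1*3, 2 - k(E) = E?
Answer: 3025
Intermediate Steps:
k(E) = 2 - E
t = 3
P(h) = 3 + h**2 (P(h) = h**2 + 3 = 3 + h**2)
N(Y, W) = 11 + W (N(Y, W) = ((2 - 1*(-5)) + W) + 4 = ((2 + 5) + W) + 4 = (7 + W) + 4 = 11 + W)
(N(0 - 1*(-2), P(5)) - 94)**2 = ((11 + (3 + 5**2)) - 94)**2 = ((11 + (3 + 25)) - 94)**2 = ((11 + 28) - 94)**2 = (39 - 94)**2 = (-55)**2 = 3025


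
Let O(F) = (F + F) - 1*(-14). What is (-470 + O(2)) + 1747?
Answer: 1295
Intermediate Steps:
O(F) = 14 + 2*F (O(F) = 2*F + 14 = 14 + 2*F)
(-470 + O(2)) + 1747 = (-470 + (14 + 2*2)) + 1747 = (-470 + (14 + 4)) + 1747 = (-470 + 18) + 1747 = -452 + 1747 = 1295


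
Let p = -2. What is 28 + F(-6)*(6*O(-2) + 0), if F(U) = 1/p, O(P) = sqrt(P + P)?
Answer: 28 - 6*I ≈ 28.0 - 6.0*I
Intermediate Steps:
O(P) = sqrt(2)*sqrt(P) (O(P) = sqrt(2*P) = sqrt(2)*sqrt(P))
F(U) = -1/2 (F(U) = 1/(-2) = -1/2)
28 + F(-6)*(6*O(-2) + 0) = 28 - (6*(sqrt(2)*sqrt(-2)) + 0)/2 = 28 - (6*(sqrt(2)*(I*sqrt(2))) + 0)/2 = 28 - (6*(2*I) + 0)/2 = 28 - (12*I + 0)/2 = 28 - 6*I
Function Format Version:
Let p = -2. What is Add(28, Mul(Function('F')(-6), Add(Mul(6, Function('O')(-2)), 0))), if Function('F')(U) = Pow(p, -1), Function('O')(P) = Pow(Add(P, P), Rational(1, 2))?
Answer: Add(28, Mul(-6, I)) ≈ Add(28.000, Mul(-6.0000, I))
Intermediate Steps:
Function('O')(P) = Mul(Pow(2, Rational(1, 2)), Pow(P, Rational(1, 2))) (Function('O')(P) = Pow(Mul(2, P), Rational(1, 2)) = Mul(Pow(2, Rational(1, 2)), Pow(P, Rational(1, 2))))
Function('F')(U) = Rational(-1, 2) (Function('F')(U) = Pow(-2, -1) = Rational(-1, 2))
Add(28, Mul(Function('F')(-6), Add(Mul(6, Function('O')(-2)), 0))) = Add(28, Mul(Rational(-1, 2), Add(Mul(6, Mul(Pow(2, Rational(1, 2)), Pow(-2, Rational(1, 2)))), 0))) = Add(28, Mul(Rational(-1, 2), Add(Mul(6, Mul(Pow(2, Rational(1, 2)), Mul(I, Pow(2, Rational(1, 2))))), 0))) = Add(28, Mul(Rational(-1, 2), Add(Mul(6, Mul(2, I)), 0))) = Add(28, Mul(Rational(-1, 2), Add(Mul(12, I), 0))) = Add(28, Mul(Rational(-1, 2), Mul(12, I))) = Add(28, Mul(-6, I))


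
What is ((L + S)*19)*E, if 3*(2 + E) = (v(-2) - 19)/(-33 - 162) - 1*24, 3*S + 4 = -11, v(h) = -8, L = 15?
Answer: -24586/13 ≈ -1891.2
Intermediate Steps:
S = -5 (S = -4/3 + (1/3)*(-11) = -4/3 - 11/3 = -5)
E = -647/65 (E = -2 + ((-8 - 19)/(-33 - 162) - 1*24)/3 = -2 + (-27/(-195) - 24)/3 = -2 + (-27*(-1/195) - 24)/3 = -2 + (9/65 - 24)/3 = -2 + (1/3)*(-1551/65) = -2 - 517/65 = -647/65 ≈ -9.9538)
((L + S)*19)*E = ((15 - 5)*19)*(-647/65) = (10*19)*(-647/65) = 190*(-647/65) = -24586/13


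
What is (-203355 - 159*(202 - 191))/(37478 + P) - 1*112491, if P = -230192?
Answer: -3613064245/32119 ≈ -1.1249e+5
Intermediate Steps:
(-203355 - 159*(202 - 191))/(37478 + P) - 1*112491 = (-203355 - 159*(202 - 191))/(37478 - 230192) - 1*112491 = (-203355 - 159*11)/(-192714) - 112491 = (-203355 - 1749)*(-1/192714) - 112491 = -205104*(-1/192714) - 112491 = 34184/32119 - 112491 = -3613064245/32119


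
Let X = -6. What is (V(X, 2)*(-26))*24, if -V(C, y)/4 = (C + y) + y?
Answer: -4992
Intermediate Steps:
V(C, y) = -8*y - 4*C (V(C, y) = -4*((C + y) + y) = -4*(C + 2*y) = -8*y - 4*C)
(V(X, 2)*(-26))*24 = ((-8*2 - 4*(-6))*(-26))*24 = ((-16 + 24)*(-26))*24 = (8*(-26))*24 = -208*24 = -4992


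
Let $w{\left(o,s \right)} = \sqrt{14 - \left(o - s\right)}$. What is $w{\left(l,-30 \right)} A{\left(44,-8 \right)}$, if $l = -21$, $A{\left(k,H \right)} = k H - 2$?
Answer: $- 354 \sqrt{5} \approx -791.57$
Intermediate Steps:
$A{\left(k,H \right)} = -2 + H k$ ($A{\left(k,H \right)} = H k - 2 = -2 + H k$)
$w{\left(o,s \right)} = \sqrt{14 + s - o}$
$w{\left(l,-30 \right)} A{\left(44,-8 \right)} = \sqrt{14 - 30 - -21} \left(-2 - 352\right) = \sqrt{14 - 30 + 21} \left(-2 - 352\right) = \sqrt{5} \left(-354\right) = - 354 \sqrt{5}$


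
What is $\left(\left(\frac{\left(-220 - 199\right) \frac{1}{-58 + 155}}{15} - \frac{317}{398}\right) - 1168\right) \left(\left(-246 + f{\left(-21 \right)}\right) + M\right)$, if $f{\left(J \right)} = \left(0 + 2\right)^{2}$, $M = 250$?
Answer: $- \frac{2708020468}{289545} \approx -9352.7$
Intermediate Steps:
$f{\left(J \right)} = 4$ ($f{\left(J \right)} = 2^{2} = 4$)
$\left(\left(\frac{\left(-220 - 199\right) \frac{1}{-58 + 155}}{15} - \frac{317}{398}\right) - 1168\right) \left(\left(-246 + f{\left(-21 \right)}\right) + M\right) = \left(\left(\frac{\left(-220 - 199\right) \frac{1}{-58 + 155}}{15} - \frac{317}{398}\right) - 1168\right) \left(\left(-246 + 4\right) + 250\right) = \left(\left(- \frac{419}{97} \cdot \frac{1}{15} - \frac{317}{398}\right) - 1168\right) \left(-242 + 250\right) = \left(\left(\left(-419\right) \frac{1}{97} \cdot \frac{1}{15} - \frac{317}{398}\right) - 1168\right) 8 = \left(\left(\left(- \frac{419}{97}\right) \frac{1}{15} - \frac{317}{398}\right) - 1168\right) 8 = \left(\left(- \frac{419}{1455} - \frac{317}{398}\right) - 1168\right) 8 = \left(- \frac{627997}{579090} - 1168\right) 8 = \left(- \frac{677005117}{579090}\right) 8 = - \frac{2708020468}{289545}$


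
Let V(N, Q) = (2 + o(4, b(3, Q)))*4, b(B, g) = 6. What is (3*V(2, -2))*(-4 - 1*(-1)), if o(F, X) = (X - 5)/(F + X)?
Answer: -378/5 ≈ -75.600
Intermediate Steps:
o(F, X) = (-5 + X)/(F + X)
V(N, Q) = 42/5 (V(N, Q) = (2 + (-5 + 6)/(4 + 6))*4 = (2 + 1/10)*4 = (2 + (⅒)*1)*4 = (2 + ⅒)*4 = (21/10)*4 = 42/5)
(3*V(2, -2))*(-4 - 1*(-1)) = (3*(42/5))*(-4 - 1*(-1)) = 126*(-4 + 1)/5 = (126/5)*(-3) = -378/5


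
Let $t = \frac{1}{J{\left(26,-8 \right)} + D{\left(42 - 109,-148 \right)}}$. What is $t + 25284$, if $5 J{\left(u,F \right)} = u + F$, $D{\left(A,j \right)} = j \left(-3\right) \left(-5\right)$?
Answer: $\frac{280197283}{11082} \approx 25284.0$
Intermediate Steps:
$D{\left(A,j \right)} = 15 j$ ($D{\left(A,j \right)} = - 3 j \left(-5\right) = 15 j$)
$J{\left(u,F \right)} = \frac{F}{5} + \frac{u}{5}$ ($J{\left(u,F \right)} = \frac{u + F}{5} = \frac{F + u}{5} = \frac{F}{5} + \frac{u}{5}$)
$t = - \frac{5}{11082}$ ($t = \frac{1}{\left(\frac{1}{5} \left(-8\right) + \frac{1}{5} \cdot 26\right) + 15 \left(-148\right)} = \frac{1}{\left(- \frac{8}{5} + \frac{26}{5}\right) - 2220} = \frac{1}{\frac{18}{5} - 2220} = \frac{1}{- \frac{11082}{5}} = - \frac{5}{11082} \approx -0.00045118$)
$t + 25284 = - \frac{5}{11082} + 25284 = \frac{280197283}{11082}$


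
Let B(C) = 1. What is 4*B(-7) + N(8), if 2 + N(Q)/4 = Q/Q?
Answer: 0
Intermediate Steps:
N(Q) = -4 (N(Q) = -8 + 4*(Q/Q) = -8 + 4*1 = -8 + 4 = -4)
4*B(-7) + N(8) = 4*1 - 4 = 4 - 4 = 0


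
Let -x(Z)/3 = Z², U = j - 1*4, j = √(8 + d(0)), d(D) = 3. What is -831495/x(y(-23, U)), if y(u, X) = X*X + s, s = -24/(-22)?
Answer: 865565111675/15146887 + 260553472080*√11/15146887 ≈ 1.1420e+5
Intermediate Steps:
s = 12/11 (s = -24*(-1/22) = 12/11 ≈ 1.0909)
j = √11 (j = √(8 + 3) = √11 ≈ 3.3166)
U = -4 + √11 (U = √11 - 1*4 = √11 - 4 = -4 + √11 ≈ -0.68338)
y(u, X) = 12/11 + X² (y(u, X) = X*X + 12/11 = X² + 12/11 = 12/11 + X²)
x(Z) = -3*Z²
-831495/x(y(-23, U)) = -831495*(-1/(3*(12/11 + (-4 + √11)²)²)) = -(-277165)/(12/11 + (-4 + √11)²)² = 277165/(12/11 + (-4 + √11)²)²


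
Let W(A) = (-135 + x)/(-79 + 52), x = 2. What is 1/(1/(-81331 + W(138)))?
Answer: -2195804/27 ≈ -81326.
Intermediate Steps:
W(A) = 133/27 (W(A) = (-135 + 2)/(-79 + 52) = -133/(-27) = -133*(-1/27) = 133/27)
1/(1/(-81331 + W(138))) = 1/(1/(-81331 + 133/27)) = 1/(1/(-2195804/27)) = 1/(-27/2195804) = -2195804/27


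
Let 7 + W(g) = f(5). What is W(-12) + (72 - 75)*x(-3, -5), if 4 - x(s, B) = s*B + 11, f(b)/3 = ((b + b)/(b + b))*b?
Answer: 74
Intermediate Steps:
f(b) = 3*b (f(b) = 3*(((b + b)/(b + b))*b) = 3*(((2*b)/((2*b)))*b) = 3*(((2*b)*(1/(2*b)))*b) = 3*(1*b) = 3*b)
W(g) = 8 (W(g) = -7 + 3*5 = -7 + 15 = 8)
x(s, B) = -7 - B*s (x(s, B) = 4 - (s*B + 11) = 4 - (B*s + 11) = 4 - (11 + B*s) = 4 + (-11 - B*s) = -7 - B*s)
W(-12) + (72 - 75)*x(-3, -5) = 8 + (72 - 75)*(-7 - 1*(-5)*(-3)) = 8 - 3*(-7 - 15) = 8 - 3*(-22) = 8 + 66 = 74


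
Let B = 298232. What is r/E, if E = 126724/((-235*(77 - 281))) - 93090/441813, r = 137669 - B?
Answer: -16670622868965/252576353 ≈ -66002.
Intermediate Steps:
r = -160563 (r = 137669 - 1*298232 = 137669 - 298232 = -160563)
E = 252576353/103826055 (E = 126724/((-235*(-204))) - 93090*1/441813 = 126724/47940 - 31030/147271 = 126724*(1/47940) - 31030/147271 = 31681/11985 - 31030/147271 = 252576353/103826055 ≈ 2.4327)
r/E = -160563/252576353/103826055 = -160563*103826055/252576353 = -16670622868965/252576353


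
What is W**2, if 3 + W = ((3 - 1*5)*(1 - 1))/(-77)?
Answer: 9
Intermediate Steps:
W = -3 (W = -3 + ((3 - 1*5)*(1 - 1))/(-77) = -3 + ((3 - 5)*0)*(-1/77) = -3 - 2*0*(-1/77) = -3 + 0*(-1/77) = -3 + 0 = -3)
W**2 = (-3)**2 = 9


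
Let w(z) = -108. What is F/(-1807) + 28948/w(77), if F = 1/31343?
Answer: -409880528864/1529193627 ≈ -268.04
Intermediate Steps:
F = 1/31343 ≈ 3.1905e-5
F/(-1807) + 28948/w(77) = (1/31343)/(-1807) + 28948/(-108) = (1/31343)*(-1/1807) + 28948*(-1/108) = -1/56636801 - 7237/27 = -409880528864/1529193627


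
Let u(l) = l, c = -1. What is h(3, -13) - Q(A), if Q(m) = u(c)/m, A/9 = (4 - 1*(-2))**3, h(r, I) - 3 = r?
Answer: 11665/1944 ≈ 6.0005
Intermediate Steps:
h(r, I) = 3 + r
A = 1944 (A = 9*(4 - 1*(-2))**3 = 9*(4 + 2)**3 = 9*6**3 = 9*216 = 1944)
Q(m) = -1/m
h(3, -13) - Q(A) = (3 + 3) - (-1)/1944 = 6 - (-1)/1944 = 6 - 1*(-1/1944) = 6 + 1/1944 = 11665/1944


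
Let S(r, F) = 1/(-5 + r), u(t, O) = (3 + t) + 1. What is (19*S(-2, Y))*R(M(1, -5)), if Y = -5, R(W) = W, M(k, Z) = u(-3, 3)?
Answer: -19/7 ≈ -2.7143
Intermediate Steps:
u(t, O) = 4 + t
M(k, Z) = 1 (M(k, Z) = 4 - 3 = 1)
(19*S(-2, Y))*R(M(1, -5)) = (19/(-5 - 2))*1 = (19/(-7))*1 = (19*(-1/7))*1 = -19/7*1 = -19/7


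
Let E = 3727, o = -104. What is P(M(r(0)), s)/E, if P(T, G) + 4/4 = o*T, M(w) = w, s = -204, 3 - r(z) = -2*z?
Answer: -313/3727 ≈ -0.083982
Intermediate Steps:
r(z) = 3 + 2*z (r(z) = 3 - (-2)*z = 3 + 2*z)
P(T, G) = -1 - 104*T
P(M(r(0)), s)/E = (-1 - 104*(3 + 2*0))/3727 = (-1 - 104*(3 + 0))*(1/3727) = (-1 - 104*3)*(1/3727) = (-1 - 312)*(1/3727) = -313*1/3727 = -313/3727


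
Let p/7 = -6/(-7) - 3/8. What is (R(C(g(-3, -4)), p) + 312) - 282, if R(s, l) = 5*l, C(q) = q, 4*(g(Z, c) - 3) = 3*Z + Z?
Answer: 375/8 ≈ 46.875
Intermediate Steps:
p = 27/8 (p = 7*(-6/(-7) - 3/8) = 7*(-6*(-⅐) - 3*⅛) = 7*(6/7 - 3/8) = 7*(27/56) = 27/8 ≈ 3.3750)
g(Z, c) = 3 + Z (g(Z, c) = 3 + (3*Z + Z)/4 = 3 + (4*Z)/4 = 3 + Z)
(R(C(g(-3, -4)), p) + 312) - 282 = (5*(27/8) + 312) - 282 = (135/8 + 312) - 282 = 2631/8 - 282 = 375/8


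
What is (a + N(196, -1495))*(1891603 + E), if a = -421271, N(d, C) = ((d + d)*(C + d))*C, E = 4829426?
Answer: 5113659219264981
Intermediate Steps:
N(d, C) = 2*C*d*(C + d) (N(d, C) = ((2*d)*(C + d))*C = (2*d*(C + d))*C = 2*C*d*(C + d))
(a + N(196, -1495))*(1891603 + E) = (-421271 + 2*(-1495)*196*(-1495 + 196))*(1891603 + 4829426) = (-421271 + 2*(-1495)*196*(-1299))*6721029 = (-421271 + 761265960)*6721029 = 760844689*6721029 = 5113659219264981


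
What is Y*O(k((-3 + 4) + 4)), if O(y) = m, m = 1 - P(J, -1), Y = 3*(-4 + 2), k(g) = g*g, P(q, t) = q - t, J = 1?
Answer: 6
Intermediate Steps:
k(g) = g**2
Y = -6 (Y = 3*(-2) = -6)
m = -1 (m = 1 - (1 - 1*(-1)) = 1 - (1 + 1) = 1 - 1*2 = 1 - 2 = -1)
O(y) = -1
Y*O(k((-3 + 4) + 4)) = -6*(-1) = 6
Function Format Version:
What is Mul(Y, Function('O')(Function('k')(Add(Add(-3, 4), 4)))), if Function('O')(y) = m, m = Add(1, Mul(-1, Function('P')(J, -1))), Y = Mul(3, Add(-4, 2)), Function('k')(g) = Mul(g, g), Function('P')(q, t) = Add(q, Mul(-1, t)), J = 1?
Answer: 6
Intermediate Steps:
Function('k')(g) = Pow(g, 2)
Y = -6 (Y = Mul(3, -2) = -6)
m = -1 (m = Add(1, Mul(-1, Add(1, Mul(-1, -1)))) = Add(1, Mul(-1, Add(1, 1))) = Add(1, Mul(-1, 2)) = Add(1, -2) = -1)
Function('O')(y) = -1
Mul(Y, Function('O')(Function('k')(Add(Add(-3, 4), 4)))) = Mul(-6, -1) = 6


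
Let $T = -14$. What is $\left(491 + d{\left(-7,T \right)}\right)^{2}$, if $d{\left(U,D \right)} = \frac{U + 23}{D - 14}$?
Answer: $\frac{11785489}{49} \approx 2.4052 \cdot 10^{5}$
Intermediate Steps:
$d{\left(U,D \right)} = \frac{23 + U}{-14 + D}$
$\left(491 + d{\left(-7,T \right)}\right)^{2} = \left(491 + \frac{23 - 7}{-14 - 14}\right)^{2} = \left(491 + \frac{1}{-28} \cdot 16\right)^{2} = \left(491 - \frac{4}{7}\right)^{2} = \left(\frac{3433}{7}\right)^{2} = \frac{11785489}{49}$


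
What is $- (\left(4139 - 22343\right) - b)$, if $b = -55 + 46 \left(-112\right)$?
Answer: $12997$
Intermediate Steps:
$b = -5207$ ($b = -55 - 5152 = -5207$)
$- (\left(4139 - 22343\right) - b) = - (\left(4139 - 22343\right) - -5207) = - (\left(4139 - 22343\right) + 5207) = - (-18204 + 5207) = \left(-1\right) \left(-12997\right) = 12997$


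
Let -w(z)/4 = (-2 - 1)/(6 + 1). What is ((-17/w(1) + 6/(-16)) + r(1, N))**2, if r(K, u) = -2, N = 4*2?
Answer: 87025/576 ≈ 151.08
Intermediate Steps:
N = 8
w(z) = 12/7 (w(z) = -4*(-2 - 1)/(6 + 1) = -(-12)/7 = -4*(-3/7) = 12/7)
((-17/w(1) + 6/(-16)) + r(1, N))**2 = ((-17/12/7 + 6/(-16)) - 2)**2 = ((-17*7/12 + 6*(-1/16)) - 2)**2 = ((-119/12 - 3/8) - 2)**2 = (-247/24 - 2)**2 = (-295/24)**2 = 87025/576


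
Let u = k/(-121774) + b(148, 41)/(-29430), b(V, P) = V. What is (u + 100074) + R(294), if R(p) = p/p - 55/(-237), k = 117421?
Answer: 14166557512168111/141560448390 ≈ 1.0007e+5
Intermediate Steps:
R(p) = 292/237 (R(p) = 1 - 55*(-1/237) = 1 + 55/237 = 292/237)
u = -1736861291/1791904410 (u = 117421/(-121774) + 148/(-29430) = 117421*(-1/121774) + 148*(-1/29430) = -117421/121774 - 74/14715 = -1736861291/1791904410 ≈ -0.96928)
(u + 100074) + R(294) = (-1736861291/1791904410 + 100074) + 292/237 = 179321305065049/1791904410 + 292/237 = 14166557512168111/141560448390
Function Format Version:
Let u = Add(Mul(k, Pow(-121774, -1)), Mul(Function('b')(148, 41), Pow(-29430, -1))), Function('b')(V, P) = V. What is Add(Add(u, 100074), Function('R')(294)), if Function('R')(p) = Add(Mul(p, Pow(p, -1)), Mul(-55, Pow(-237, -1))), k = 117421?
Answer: Rational(14166557512168111, 141560448390) ≈ 1.0007e+5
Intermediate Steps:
Function('R')(p) = Rational(292, 237) (Function('R')(p) = Add(1, Mul(-55, Rational(-1, 237))) = Add(1, Rational(55, 237)) = Rational(292, 237))
u = Rational(-1736861291, 1791904410) (u = Add(Mul(117421, Pow(-121774, -1)), Mul(148, Pow(-29430, -1))) = Add(Mul(117421, Rational(-1, 121774)), Mul(148, Rational(-1, 29430))) = Add(Rational(-117421, 121774), Rational(-74, 14715)) = Rational(-1736861291, 1791904410) ≈ -0.96928)
Add(Add(u, 100074), Function('R')(294)) = Add(Add(Rational(-1736861291, 1791904410), 100074), Rational(292, 237)) = Add(Rational(179321305065049, 1791904410), Rational(292, 237)) = Rational(14166557512168111, 141560448390)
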